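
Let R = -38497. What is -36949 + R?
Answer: -75446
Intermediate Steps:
-36949 + R = -36949 - 38497 = -75446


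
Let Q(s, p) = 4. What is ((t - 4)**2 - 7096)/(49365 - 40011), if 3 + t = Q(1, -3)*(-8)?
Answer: -5575/9354 ≈ -0.59600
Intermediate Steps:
t = -35 (t = -3 + 4*(-8) = -3 - 32 = -35)
((t - 4)**2 - 7096)/(49365 - 40011) = ((-35 - 4)**2 - 7096)/(49365 - 40011) = ((-39)**2 - 7096)/9354 = (1521 - 7096)*(1/9354) = -5575*1/9354 = -5575/9354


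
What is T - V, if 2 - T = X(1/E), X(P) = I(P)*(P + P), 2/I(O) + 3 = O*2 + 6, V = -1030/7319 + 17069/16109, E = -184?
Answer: 35289448817/32422987025 ≈ 1.0884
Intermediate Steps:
V = 108335741/117901771 (V = -1030*1/7319 + 17069*(1/16109) = -1030/7319 + 17069/16109 = 108335741/117901771 ≈ 0.91886)
I(O) = 2/(3 + 2*O) (I(O) = 2/(-3 + (O*2 + 6)) = 2/(-3 + (2*O + 6)) = 2/(-3 + (6 + 2*O)) = 2/(3 + 2*O))
X(P) = 4*P/(3 + 2*P) (X(P) = (2/(3 + 2*P))*(P + P) = (2/(3 + 2*P))*(2*P) = 4*P/(3 + 2*P))
T = 552/275 (T = 2 - 4/((-184)*(3 + 2/(-184))) = 2 - 4*(-1)/(184*(3 + 2*(-1/184))) = 2 - 4*(-1)/(184*(3 - 1/92)) = 2 - 4*(-1)/(184*275/92) = 2 - 4*(-1)*92/(184*275) = 2 - 1*(-2/275) = 2 + 2/275 = 552/275 ≈ 2.0073)
T - V = 552/275 - 1*108335741/117901771 = 552/275 - 108335741/117901771 = 35289448817/32422987025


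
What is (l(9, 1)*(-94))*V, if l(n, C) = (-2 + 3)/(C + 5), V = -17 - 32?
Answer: 2303/3 ≈ 767.67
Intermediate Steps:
V = -49
l(n, C) = 1/(5 + C)
(l(9, 1)*(-94))*V = (-94/(5 + 1))*(-49) = (-94/6)*(-49) = ((⅙)*(-94))*(-49) = -47/3*(-49) = 2303/3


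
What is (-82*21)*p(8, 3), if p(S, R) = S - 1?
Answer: -12054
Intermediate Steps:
p(S, R) = -1 + S
(-82*21)*p(8, 3) = (-82*21)*(-1 + 8) = -1722*7 = -12054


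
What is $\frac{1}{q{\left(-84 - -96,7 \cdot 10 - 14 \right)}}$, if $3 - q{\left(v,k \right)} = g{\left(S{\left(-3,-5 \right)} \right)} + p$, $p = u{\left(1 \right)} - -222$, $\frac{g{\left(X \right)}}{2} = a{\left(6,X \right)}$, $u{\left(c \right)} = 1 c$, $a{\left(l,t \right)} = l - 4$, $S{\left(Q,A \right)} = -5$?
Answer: $- \frac{1}{224} \approx -0.0044643$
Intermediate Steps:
$a{\left(l,t \right)} = -4 + l$
$u{\left(c \right)} = c$
$g{\left(X \right)} = 4$ ($g{\left(X \right)} = 2 \left(-4 + 6\right) = 2 \cdot 2 = 4$)
$p = 223$ ($p = 1 - -222 = 1 + 222 = 223$)
$q{\left(v,k \right)} = -224$ ($q{\left(v,k \right)} = 3 - \left(4 + 223\right) = 3 - 227 = -224$)
$\frac{1}{q{\left(-84 - -96,7 \cdot 10 - 14 \right)}} = \frac{1}{-224} = - \frac{1}{224}$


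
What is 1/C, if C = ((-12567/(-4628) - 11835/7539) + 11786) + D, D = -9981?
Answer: 11630164/21005769431 ≈ 0.00055367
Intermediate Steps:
C = 21005769431/11630164 (C = ((-12567/(-4628) - 11835/7539) + 11786) - 9981 = ((-12567*(-1/4628) - 11835*1/7539) + 11786) - 9981 = ((12567/4628 - 3945/2513) + 11786) - 9981 = (13323411/11630164 + 11786) - 9981 = 137086436315/11630164 - 9981 = 21005769431/11630164 ≈ 1806.1)
1/C = 1/(21005769431/11630164) = 11630164/21005769431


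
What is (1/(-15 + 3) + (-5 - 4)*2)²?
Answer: 47089/144 ≈ 327.01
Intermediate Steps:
(1/(-15 + 3) + (-5 - 4)*2)² = (1/(-12) - 9*2)² = (-1/12 - 18)² = (-217/12)² = 47089/144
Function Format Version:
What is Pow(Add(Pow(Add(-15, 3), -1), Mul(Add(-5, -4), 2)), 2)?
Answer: Rational(47089, 144) ≈ 327.01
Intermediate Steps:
Pow(Add(Pow(Add(-15, 3), -1), Mul(Add(-5, -4), 2)), 2) = Pow(Add(Pow(-12, -1), Mul(-9, 2)), 2) = Pow(Add(Rational(-1, 12), -18), 2) = Pow(Rational(-217, 12), 2) = Rational(47089, 144)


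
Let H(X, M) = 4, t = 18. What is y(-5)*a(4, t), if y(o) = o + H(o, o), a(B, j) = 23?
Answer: -23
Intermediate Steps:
y(o) = 4 + o (y(o) = o + 4 = 4 + o)
y(-5)*a(4, t) = (4 - 5)*23 = -1*23 = -23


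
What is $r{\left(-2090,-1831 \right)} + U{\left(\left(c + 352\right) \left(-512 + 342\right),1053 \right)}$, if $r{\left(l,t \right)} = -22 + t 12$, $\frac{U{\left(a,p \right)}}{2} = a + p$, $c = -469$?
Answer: $19892$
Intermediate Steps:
$U{\left(a,p \right)} = 2 a + 2 p$ ($U{\left(a,p \right)} = 2 \left(a + p\right) = 2 a + 2 p$)
$r{\left(l,t \right)} = -22 + 12 t$
$r{\left(-2090,-1831 \right)} + U{\left(\left(c + 352\right) \left(-512 + 342\right),1053 \right)} = \left(-22 + 12 \left(-1831\right)\right) + \left(2 \left(-469 + 352\right) \left(-512 + 342\right) + 2 \cdot 1053\right) = \left(-22 - 21972\right) + \left(2 \left(\left(-117\right) \left(-170\right)\right) + 2106\right) = -21994 + \left(2 \cdot 19890 + 2106\right) = -21994 + \left(39780 + 2106\right) = -21994 + 41886 = 19892$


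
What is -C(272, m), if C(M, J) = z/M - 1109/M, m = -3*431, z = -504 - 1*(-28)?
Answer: 1585/272 ≈ 5.8272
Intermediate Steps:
z = -476 (z = -504 + 28 = -476)
m = -1293
C(M, J) = -1585/M (C(M, J) = -476/M - 1109/M = -1585/M)
-C(272, m) = -(-1585)/272 = -1*(-1585/272) = 1585/272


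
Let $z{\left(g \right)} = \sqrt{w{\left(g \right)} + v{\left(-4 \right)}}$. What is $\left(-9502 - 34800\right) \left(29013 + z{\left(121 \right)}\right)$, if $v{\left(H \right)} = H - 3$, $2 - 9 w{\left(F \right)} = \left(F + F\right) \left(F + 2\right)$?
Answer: $-1285333926 - \frac{44302 i \sqrt{29827}}{3} \approx -1.2853 \cdot 10^{9} - 2.5504 \cdot 10^{6} i$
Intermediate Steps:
$w{\left(F \right)} = \frac{2}{9} - \frac{2 F \left(2 + F\right)}{9}$ ($w{\left(F \right)} = \frac{2}{9} - \frac{\left(F + F\right) \left(F + 2\right)}{9} = \frac{2}{9} - \frac{2 F \left(2 + F\right)}{9}$)
$v{\left(H \right)} = -3 + H$
$z{\left(g \right)} = \sqrt{- \frac{61}{9} - \frac{4 g}{9} - \frac{2 g^{2}}{9}}$ ($z{\left(g \right)} = \sqrt{\left(\frac{2}{9} - \frac{4 g}{9} - \frac{2 g^{2}}{9}\right) - 7} = \sqrt{- \frac{61}{9} - \frac{4 g}{9} - \frac{2 g^{2}}{9}}$)
$\left(-9502 - 34800\right) \left(29013 + z{\left(121 \right)}\right) = \left(-9502 - 34800\right) \left(29013 + \frac{\sqrt{-61 - 484 - 2 \cdot 121^{2}}}{3}\right) = \left(-9502 - 34800\right) \left(29013 + \frac{\sqrt{-61 - 484 - 29282}}{3}\right) = - 44302 \left(29013 + \frac{\sqrt{-61 - 484 - 29282}}{3}\right) = - 44302 \left(29013 + \frac{\sqrt{-29827}}{3}\right) = - 44302 \left(29013 + \frac{i \sqrt{29827}}{3}\right) = -1285333926 - \frac{44302 i \sqrt{29827}}{3}$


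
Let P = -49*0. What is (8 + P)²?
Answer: 64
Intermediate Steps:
P = 0
(8 + P)² = (8 + 0)² = 8² = 64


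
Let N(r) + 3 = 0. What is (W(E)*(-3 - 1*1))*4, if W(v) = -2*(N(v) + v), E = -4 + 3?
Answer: -128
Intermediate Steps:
N(r) = -3 (N(r) = -3 + 0 = -3)
E = -1
W(v) = 6 - 2*v (W(v) = -2*(-3 + v) = 6 - 2*v)
(W(E)*(-3 - 1*1))*4 = ((6 - 2*(-1))*(-3 - 1*1))*4 = ((6 + 2)*(-3 - 1))*4 = (8*(-4))*4 = -32*4 = -128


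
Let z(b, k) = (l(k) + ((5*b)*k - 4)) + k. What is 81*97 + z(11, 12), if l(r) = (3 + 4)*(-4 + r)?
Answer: 8581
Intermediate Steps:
l(r) = -28 + 7*r (l(r) = 7*(-4 + r) = -28 + 7*r)
z(b, k) = -32 + 8*k + 5*b*k (z(b, k) = ((-28 + 7*k) + ((5*b)*k - 4)) + k = ((-28 + 7*k) + (5*b*k - 4)) + k = ((-28 + 7*k) + (-4 + 5*b*k)) + k = (-32 + 7*k + 5*b*k) + k = -32 + 8*k + 5*b*k)
81*97 + z(11, 12) = 81*97 + (-32 + 8*12 + 5*11*12) = 7857 + (-32 + 96 + 660) = 7857 + 724 = 8581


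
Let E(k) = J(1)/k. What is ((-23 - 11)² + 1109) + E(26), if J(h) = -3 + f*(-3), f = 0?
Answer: 58887/26 ≈ 2264.9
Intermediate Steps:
J(h) = -3 (J(h) = -3 + 0*(-3) = -3 + 0 = -3)
E(k) = -3/k
((-23 - 11)² + 1109) + E(26) = ((-23 - 11)² + 1109) - 3/26 = ((-34)² + 1109) - 3*1/26 = (1156 + 1109) - 3/26 = 2265 - 3/26 = 58887/26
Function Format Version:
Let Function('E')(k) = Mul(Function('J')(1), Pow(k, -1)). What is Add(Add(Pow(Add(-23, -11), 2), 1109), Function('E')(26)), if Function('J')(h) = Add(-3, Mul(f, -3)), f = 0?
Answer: Rational(58887, 26) ≈ 2264.9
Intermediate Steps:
Function('J')(h) = -3 (Function('J')(h) = Add(-3, Mul(0, -3)) = Add(-3, 0) = -3)
Function('E')(k) = Mul(-3, Pow(k, -1))
Add(Add(Pow(Add(-23, -11), 2), 1109), Function('E')(26)) = Add(Add(Pow(Add(-23, -11), 2), 1109), Mul(-3, Pow(26, -1))) = Add(Add(Pow(-34, 2), 1109), Mul(-3, Rational(1, 26))) = Add(Add(1156, 1109), Rational(-3, 26)) = Add(2265, Rational(-3, 26)) = Rational(58887, 26)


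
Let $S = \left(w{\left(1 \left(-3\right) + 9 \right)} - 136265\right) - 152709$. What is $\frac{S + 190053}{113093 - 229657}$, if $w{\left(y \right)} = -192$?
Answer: $\frac{14159}{16652} \approx 0.85029$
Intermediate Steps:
$S = -289166$ ($S = \left(-192 - 136265\right) - 152709 = -136457 - 152709 = -289166$)
$\frac{S + 190053}{113093 - 229657} = \frac{-289166 + 190053}{113093 - 229657} = - \frac{99113}{-116564} = \left(-99113\right) \left(- \frac{1}{116564}\right) = \frac{14159}{16652}$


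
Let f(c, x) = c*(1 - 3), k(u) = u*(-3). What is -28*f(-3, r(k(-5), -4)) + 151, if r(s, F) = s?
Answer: -17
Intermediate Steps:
k(u) = -3*u
f(c, x) = -2*c (f(c, x) = c*(-2) = -2*c)
-28*f(-3, r(k(-5), -4)) + 151 = -(-56)*(-3) + 151 = -28*6 + 151 = -168 + 151 = -17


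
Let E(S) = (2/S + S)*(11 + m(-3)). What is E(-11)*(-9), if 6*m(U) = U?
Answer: 23247/22 ≈ 1056.7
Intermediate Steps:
m(U) = U/6
E(S) = 21/S + 21*S/2 (E(S) = (2/S + S)*(11 + (⅙)*(-3)) = (S + 2/S)*(11 - ½) = (S + 2/S)*(21/2) = 21/S + 21*S/2)
E(-11)*(-9) = (21/(-11) + (21/2)*(-11))*(-9) = (21*(-1/11) - 231/2)*(-9) = (-21/11 - 231/2)*(-9) = -2583/22*(-9) = 23247/22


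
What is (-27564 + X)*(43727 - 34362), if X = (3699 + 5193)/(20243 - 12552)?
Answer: -1985247316680/7691 ≈ -2.5813e+8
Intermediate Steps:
X = 8892/7691 ≈ 1.1562
(-27564 + X)*(43727 - 34362) = (-27564 + 8892/7691)*(43727 - 34362) = -211985832/7691*9365 = -1985247316680/7691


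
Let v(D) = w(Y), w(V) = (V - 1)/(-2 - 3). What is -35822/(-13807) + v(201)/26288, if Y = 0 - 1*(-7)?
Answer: 2354180419/907396040 ≈ 2.5944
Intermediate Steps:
Y = 7 (Y = 0 + 7 = 7)
w(V) = ⅕ - V/5 (w(V) = (-1 + V)/(-5) = (-1 + V)*(-⅕) = ⅕ - V/5)
v(D) = -6/5 (v(D) = ⅕ - ⅕*7 = ⅕ - 7/5 = -6/5)
-35822/(-13807) + v(201)/26288 = -35822/(-13807) - 6/5/26288 = -35822*(-1/13807) - 6/5*1/26288 = 35822/13807 - 3/65720 = 2354180419/907396040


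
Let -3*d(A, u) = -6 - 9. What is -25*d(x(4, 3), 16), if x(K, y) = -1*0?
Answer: -125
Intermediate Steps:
x(K, y) = 0
d(A, u) = 5 (d(A, u) = -(-6 - 9)/3 = -1/3*(-15) = 5)
-25*d(x(4, 3), 16) = -25*5 = -125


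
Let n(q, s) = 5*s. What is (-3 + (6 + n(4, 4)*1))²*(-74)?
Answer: -39146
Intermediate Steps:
(-3 + (6 + n(4, 4)*1))²*(-74) = (-3 + (6 + (5*4)*1))²*(-74) = (-3 + (6 + 20*1))²*(-74) = (-3 + (6 + 20))²*(-74) = (-3 + 26)²*(-74) = 23²*(-74) = 529*(-74) = -39146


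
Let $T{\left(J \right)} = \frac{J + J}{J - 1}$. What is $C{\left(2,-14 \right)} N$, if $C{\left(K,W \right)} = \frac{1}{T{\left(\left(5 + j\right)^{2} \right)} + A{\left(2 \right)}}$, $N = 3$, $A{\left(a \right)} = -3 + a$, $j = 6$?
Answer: $\frac{180}{61} \approx 2.9508$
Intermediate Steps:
$T{\left(J \right)} = \frac{2 J}{-1 + J}$
$C{\left(K,W \right)} = \frac{60}{61}$ ($C{\left(K,W \right)} = \frac{1}{\frac{2 \left(5 + 6\right)^{2}}{-1 + \left(5 + 6\right)^{2}} + \left(-3 + 2\right)} = \frac{1}{\frac{2 \cdot 11^{2}}{-1 + 11^{2}} - 1} = \frac{1}{2 \cdot 121 \frac{1}{-1 + 121} - 1} = \frac{1}{2 \cdot 121 \cdot \frac{1}{120} - 1} = \frac{1}{\frac{121}{60} - 1} = \frac{1}{\frac{61}{60}} = \frac{60}{61}$)
$C{\left(2,-14 \right)} N = \frac{60}{61} \cdot 3 = \frac{180}{61}$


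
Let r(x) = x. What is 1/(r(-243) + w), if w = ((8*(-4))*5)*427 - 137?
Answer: -1/68700 ≈ -1.4556e-5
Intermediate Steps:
w = -68457 (w = -32*5*427 - 137 = -160*427 - 137 = -68320 - 137 = -68457)
1/(r(-243) + w) = 1/(-243 - 68457) = 1/(-68700) = -1/68700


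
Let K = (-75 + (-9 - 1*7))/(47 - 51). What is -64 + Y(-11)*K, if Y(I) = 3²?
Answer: 563/4 ≈ 140.75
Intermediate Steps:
Y(I) = 9
K = 91/4 (K = (-75 + (-9 - 7))/(-4) = (-75 - 16)*(-¼) = -91*(-¼) = 91/4 ≈ 22.750)
-64 + Y(-11)*K = -64 + 9*(91/4) = -64 + 819/4 = 563/4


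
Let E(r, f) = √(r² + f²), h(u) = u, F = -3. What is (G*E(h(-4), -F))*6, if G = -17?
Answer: -510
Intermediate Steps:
E(r, f) = √(f² + r²)
(G*E(h(-4), -F))*6 = -17*√((-1*(-3))² + (-4)²)*6 = -17*√(3² + 16)*6 = -17*√(9 + 16)*6 = -17*√25*6 = -17*5*6 = -85*6 = -510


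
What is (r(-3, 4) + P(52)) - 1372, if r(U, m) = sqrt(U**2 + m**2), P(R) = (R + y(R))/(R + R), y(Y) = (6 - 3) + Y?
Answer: -142061/104 ≈ -1366.0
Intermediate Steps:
y(Y) = 3 + Y
P(R) = (3 + 2*R)/(2*R) (P(R) = (R + (3 + R))/(R + R) = (3 + 2*R)/((2*R)) = (3 + 2*R)*(1/(2*R)) = (3 + 2*R)/(2*R))
(r(-3, 4) + P(52)) - 1372 = (sqrt((-3)**2 + 4**2) + (3/2 + 52)/52) - 1372 = (sqrt(9 + 16) + (1/52)*(107/2)) - 1372 = (sqrt(25) + 107/104) - 1372 = (5 + 107/104) - 1372 = 627/104 - 1372 = -142061/104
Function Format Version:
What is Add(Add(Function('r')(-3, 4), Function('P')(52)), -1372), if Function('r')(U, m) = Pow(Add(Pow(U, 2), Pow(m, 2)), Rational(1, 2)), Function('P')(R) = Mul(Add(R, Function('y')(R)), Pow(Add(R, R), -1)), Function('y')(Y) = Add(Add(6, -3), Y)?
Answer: Rational(-142061, 104) ≈ -1366.0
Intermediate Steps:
Function('y')(Y) = Add(3, Y)
Function('P')(R) = Mul(Rational(1, 2), Pow(R, -1), Add(3, Mul(2, R))) (Function('P')(R) = Mul(Add(R, Add(3, R)), Pow(Add(R, R), -1)) = Mul(Add(3, Mul(2, R)), Pow(Mul(2, R), -1)) = Mul(Add(3, Mul(2, R)), Mul(Rational(1, 2), Pow(R, -1))) = Mul(Rational(1, 2), Pow(R, -1), Add(3, Mul(2, R))))
Add(Add(Function('r')(-3, 4), Function('P')(52)), -1372) = Add(Add(Pow(Add(Pow(-3, 2), Pow(4, 2)), Rational(1, 2)), Mul(Pow(52, -1), Add(Rational(3, 2), 52))), -1372) = Add(Add(Pow(Add(9, 16), Rational(1, 2)), Mul(Rational(1, 52), Rational(107, 2))), -1372) = Add(Add(Pow(25, Rational(1, 2)), Rational(107, 104)), -1372) = Add(Add(5, Rational(107, 104)), -1372) = Add(Rational(627, 104), -1372) = Rational(-142061, 104)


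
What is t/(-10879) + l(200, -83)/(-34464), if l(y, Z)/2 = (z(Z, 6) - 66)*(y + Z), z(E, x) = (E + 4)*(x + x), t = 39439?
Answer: 101841659/31244488 ≈ 3.2595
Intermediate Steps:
z(E, x) = 2*x*(4 + E) (z(E, x) = (4 + E)*(2*x) = 2*x*(4 + E))
l(y, Z) = 2*(-18 + 12*Z)*(Z + y) (l(y, Z) = 2*((2*6*(4 + Z) - 66)*(y + Z)) = 2*(((48 + 12*Z) - 66)*(Z + y)) = 2*((-18 + 12*Z)*(Z + y)) = 2*(-18 + 12*Z)*(Z + y))
t/(-10879) + l(200, -83)/(-34464) = 39439/(-10879) + (-36*(-83) - 36*200 + 24*(-83)² + 24*(-83)*200)/(-34464) = 39439*(-1/10879) + (2988 - 7200 + 24*6889 - 398400)*(-1/34464) = -39439/10879 + (2988 - 7200 + 165336 - 398400)*(-1/34464) = -39439/10879 - 237276*(-1/34464) = -39439/10879 + 19773/2872 = 101841659/31244488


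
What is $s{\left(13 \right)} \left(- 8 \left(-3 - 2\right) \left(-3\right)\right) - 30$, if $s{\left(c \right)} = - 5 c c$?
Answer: $101370$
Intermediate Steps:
$s{\left(c \right)} = - 5 c^{2}$
$s{\left(13 \right)} \left(- 8 \left(-3 - 2\right) \left(-3\right)\right) - 30 = - 5 \cdot 13^{2} \left(- 8 \left(-3 - 2\right) \left(-3\right)\right) - 30 = \left(-5\right) 169 \left(- 8 \left(\left(-5\right) \left(-3\right)\right)\right) - 30 = - 845 \left(\left(-8\right) 15\right) - 30 = \left(-845\right) \left(-120\right) - 30 = 101400 - 30 = 101370$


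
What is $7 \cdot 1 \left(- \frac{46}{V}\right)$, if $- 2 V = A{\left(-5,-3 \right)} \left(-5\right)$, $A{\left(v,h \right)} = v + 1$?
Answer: $\frac{161}{5} \approx 32.2$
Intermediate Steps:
$A{\left(v,h \right)} = 1 + v$
$V = -10$ ($V = - \frac{\left(1 - 5\right) \left(-5\right)}{2} = - \frac{\left(-4\right) \left(-5\right)}{2} = \left(- \frac{1}{2}\right) 20 = -10$)
$7 \cdot 1 \left(- \frac{46}{V}\right) = 7 \cdot 1 \left(- \frac{46}{-10}\right) = 7 \left(\left(-46\right) \left(- \frac{1}{10}\right)\right) = 7 \cdot \frac{23}{5} = \frac{161}{5}$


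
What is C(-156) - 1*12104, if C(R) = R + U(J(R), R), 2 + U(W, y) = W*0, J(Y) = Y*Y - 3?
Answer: -12262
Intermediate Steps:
J(Y) = -3 + Y**2 (J(Y) = Y**2 - 3 = -3 + Y**2)
U(W, y) = -2 (U(W, y) = -2 + W*0 = -2 + 0 = -2)
C(R) = -2 + R (C(R) = R - 2 = -2 + R)
C(-156) - 1*12104 = (-2 - 156) - 1*12104 = -158 - 12104 = -12262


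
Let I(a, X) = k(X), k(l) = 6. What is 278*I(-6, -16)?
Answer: 1668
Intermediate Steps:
I(a, X) = 6
278*I(-6, -16) = 278*6 = 1668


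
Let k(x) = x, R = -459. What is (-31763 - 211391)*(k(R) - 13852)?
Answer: 3479776894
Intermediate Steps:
(-31763 - 211391)*(k(R) - 13852) = (-31763 - 211391)*(-459 - 13852) = -243154*(-14311) = 3479776894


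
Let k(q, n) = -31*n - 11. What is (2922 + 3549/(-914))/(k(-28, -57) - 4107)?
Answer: -2667159/2148814 ≈ -1.2412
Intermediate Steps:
k(q, n) = -11 - 31*n
(2922 + 3549/(-914))/(k(-28, -57) - 4107) = (2922 + 3549/(-914))/((-11 - 31*(-57)) - 4107) = (2922 + 3549*(-1/914))/((-11 + 1767) - 4107) = (2922 - 3549/914)/(1756 - 4107) = (2667159/914)/(-2351) = (2667159/914)*(-1/2351) = -2667159/2148814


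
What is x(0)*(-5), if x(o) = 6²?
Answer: -180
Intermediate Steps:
x(o) = 36
x(0)*(-5) = 36*(-5) = -180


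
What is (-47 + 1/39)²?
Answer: 3356224/1521 ≈ 2206.6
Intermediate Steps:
(-47 + 1/39)² = (-1832/39)² = 3356224/1521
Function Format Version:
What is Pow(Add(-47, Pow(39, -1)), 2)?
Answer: Rational(3356224, 1521) ≈ 2206.6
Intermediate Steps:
Pow(Add(-47, Pow(39, -1)), 2) = Pow(Add(-47, Rational(1, 39)), 2) = Pow(Rational(-1832, 39), 2) = Rational(3356224, 1521)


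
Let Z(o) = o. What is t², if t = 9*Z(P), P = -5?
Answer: 2025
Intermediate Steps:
t = -45 (t = 9*(-5) = -45)
t² = (-45)² = 2025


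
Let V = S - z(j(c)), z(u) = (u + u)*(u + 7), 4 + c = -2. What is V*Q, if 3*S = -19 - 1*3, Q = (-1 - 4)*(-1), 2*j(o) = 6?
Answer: -1010/3 ≈ -336.67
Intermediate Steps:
c = -6 (c = -4 - 2 = -6)
j(o) = 3 (j(o) = (½)*6 = 3)
Q = 5 (Q = -5*(-1) = 5)
z(u) = 2*u*(7 + u) (z(u) = (2*u)*(7 + u) = 2*u*(7 + u))
S = -22/3 (S = (-19 - 1*3)/3 = (-19 - 3)/3 = (⅓)*(-22) = -22/3 ≈ -7.3333)
V = -202/3 (V = -22/3 - 2*3*(7 + 3) = -22/3 - 2*3*10 = -22/3 - 1*60 = -22/3 - 60 = -202/3 ≈ -67.333)
V*Q = -202/3*5 = -1010/3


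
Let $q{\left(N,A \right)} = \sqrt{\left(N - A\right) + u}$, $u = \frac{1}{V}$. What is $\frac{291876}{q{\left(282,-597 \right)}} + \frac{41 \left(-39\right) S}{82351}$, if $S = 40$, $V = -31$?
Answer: $- \frac{63960}{82351} + \frac{5613 \sqrt{52793}}{131} \approx 9844.1$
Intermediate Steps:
$u = - \frac{1}{31}$ ($u = \frac{1}{-31} = - \frac{1}{31} \approx -0.032258$)
$q{\left(N,A \right)} = \sqrt{- \frac{1}{31} + N - A}$ ($q{\left(N,A \right)} = \sqrt{\left(N - A\right) - \frac{1}{31}} = \sqrt{- \frac{1}{31} + N - A}$)
$\frac{291876}{q{\left(282,-597 \right)}} + \frac{41 \left(-39\right) S}{82351} = \frac{291876}{\frac{1}{31} \sqrt{-31 - -573717 + 961 \cdot 282}} + \frac{41 \left(-39\right) 40}{82351} = \frac{291876}{\frac{1}{31} \sqrt{-31 + 573717 + 271002}} + \left(-1599\right) 40 \cdot \frac{1}{82351} = \frac{291876}{\frac{1}{31} \sqrt{844688}} - \frac{63960}{82351} = \frac{291876}{\frac{1}{31} \cdot 4 \sqrt{52793}} - \frac{63960}{82351} = \frac{291876}{\frac{4}{31} \sqrt{52793}} - \frac{63960}{82351} = 291876 \frac{\sqrt{52793}}{6812} - \frac{63960}{82351} = \frac{5613 \sqrt{52793}}{131} - \frac{63960}{82351} = - \frac{63960}{82351} + \frac{5613 \sqrt{52793}}{131}$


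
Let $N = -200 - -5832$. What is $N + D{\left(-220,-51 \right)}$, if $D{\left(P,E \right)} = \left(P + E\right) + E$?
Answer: $5310$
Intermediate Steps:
$D{\left(P,E \right)} = P + 2 E$ ($D{\left(P,E \right)} = \left(E + P\right) + E = P + 2 E$)
$N = 5632$ ($N = -200 + 5832 = 5632$)
$N + D{\left(-220,-51 \right)} = 5632 + \left(-220 + 2 \left(-51\right)\right) = 5632 - 322 = 5310$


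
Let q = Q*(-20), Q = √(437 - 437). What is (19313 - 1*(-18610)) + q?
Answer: 37923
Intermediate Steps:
Q = 0 (Q = √0 = 0)
q = 0 (q = 0*(-20) = 0)
(19313 - 1*(-18610)) + q = (19313 - 1*(-18610)) + 0 = (19313 + 18610) + 0 = 37923 + 0 = 37923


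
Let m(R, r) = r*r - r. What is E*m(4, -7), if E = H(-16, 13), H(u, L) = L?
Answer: 728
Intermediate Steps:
E = 13
m(R, r) = r**2 - r
E*m(4, -7) = 13*(-7*(-1 - 7)) = 13*(-7*(-8)) = 13*56 = 728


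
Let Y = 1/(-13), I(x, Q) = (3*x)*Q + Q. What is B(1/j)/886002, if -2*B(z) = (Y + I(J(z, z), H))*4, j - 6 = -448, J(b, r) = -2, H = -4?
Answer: -7/155649 ≈ -4.4973e-5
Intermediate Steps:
j = -442 (j = 6 - 448 = -442)
I(x, Q) = Q + 3*Q*x (I(x, Q) = 3*Q*x + Q = Q + 3*Q*x)
Y = -1/13 ≈ -0.076923
B(z) = -518/13 (B(z) = -(-1/13 - 4*(1 + 3*(-2)))*4/2 = -(-1/13 - 4*(1 - 6))*4/2 = -(-1/13 - 4*(-5))*4/2 = -(-1/13 + 20)*4/2 = -259*4/26 = -1/2*1036/13 = -518/13)
B(1/j)/886002 = -518/13/886002 = -518/13*1/886002 = -7/155649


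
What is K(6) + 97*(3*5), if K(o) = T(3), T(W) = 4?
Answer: 1459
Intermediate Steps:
K(o) = 4
K(6) + 97*(3*5) = 4 + 97*(3*5) = 4 + 97*15 = 4 + 1455 = 1459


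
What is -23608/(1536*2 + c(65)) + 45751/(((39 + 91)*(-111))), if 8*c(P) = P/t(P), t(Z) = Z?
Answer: -3849729847/354646110 ≈ -10.855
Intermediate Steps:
c(P) = ⅛ (c(P) = (P/P)/8 = (⅛)*1 = ⅛)
-23608/(1536*2 + c(65)) + 45751/(((39 + 91)*(-111))) = -23608/(1536*2 + ⅛) + 45751/(((39 + 91)*(-111))) = -23608/(3072 + ⅛) + 45751/((130*(-111))) = -23608/24577/8 + 45751/(-14430) = -23608*8/24577 + 45751*(-1/14430) = -188864/24577 - 45751/14430 = -3849729847/354646110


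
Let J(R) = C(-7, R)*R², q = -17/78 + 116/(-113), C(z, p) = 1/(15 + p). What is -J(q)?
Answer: -120318961/1068618174 ≈ -0.11259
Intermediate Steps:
q = -10969/8814 (q = -17*1/78 + 116*(-1/113) = -17/78 - 116/113 = -10969/8814 ≈ -1.2445)
J(R) = R²/(15 + R)
-J(q) = -(-10969/8814)²/(15 - 10969/8814) = -120318961/(77686596*121241/8814) = -120318961*8814/(77686596*121241) = -1*120318961/1068618174 = -120318961/1068618174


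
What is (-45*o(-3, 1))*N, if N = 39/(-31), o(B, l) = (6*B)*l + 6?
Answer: -21060/31 ≈ -679.35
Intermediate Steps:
o(B, l) = 6 + 6*B*l (o(B, l) = 6*B*l + 6 = 6 + 6*B*l)
N = -39/31 (N = 39*(-1/31) = -39/31 ≈ -1.2581)
(-45*o(-3, 1))*N = -45*(6 + 6*(-3)*1)*(-39/31) = -45*(6 - 18)*(-39/31) = -45*(-12)*(-39/31) = 540*(-39/31) = -21060/31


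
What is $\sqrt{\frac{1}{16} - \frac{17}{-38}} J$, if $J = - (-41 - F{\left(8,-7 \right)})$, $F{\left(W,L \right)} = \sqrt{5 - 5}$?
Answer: $\frac{41 \sqrt{2945}}{76} \approx 29.276$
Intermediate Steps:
$F{\left(W,L \right)} = 0$ ($F{\left(W,L \right)} = \sqrt{0} = 0$)
$J = 41$ ($J = - (-41 - 0) = - (-41 + 0) = \left(-1\right) \left(-41\right) = 41$)
$\sqrt{\frac{1}{16} - \frac{17}{-38}} J = \sqrt{\frac{1}{16} - \frac{17}{-38}} \cdot 41 = \sqrt{\frac{1}{16} - - \frac{17}{38}} \cdot 41 = \sqrt{\frac{1}{16} + \frac{17}{38}} \cdot 41 = \sqrt{\frac{155}{304}} \cdot 41 = \frac{\sqrt{2945}}{76} \cdot 41 = \frac{41 \sqrt{2945}}{76}$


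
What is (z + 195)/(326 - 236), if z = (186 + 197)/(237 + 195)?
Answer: 84623/38880 ≈ 2.1765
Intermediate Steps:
z = 383/432 ≈ 0.88657
(z + 195)/(326 - 236) = (383/432 + 195)/(326 - 236) = (84623/432)/90 = (84623/432)*(1/90) = 84623/38880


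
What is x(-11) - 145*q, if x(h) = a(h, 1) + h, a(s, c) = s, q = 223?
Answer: -32357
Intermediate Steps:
x(h) = 2*h (x(h) = h + h = 2*h)
x(-11) - 145*q = 2*(-11) - 145*223 = -22 - 32335 = -32357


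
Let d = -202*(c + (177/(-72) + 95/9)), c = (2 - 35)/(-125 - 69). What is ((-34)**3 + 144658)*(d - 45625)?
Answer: -966647175567/194 ≈ -4.9827e+9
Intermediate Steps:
c = 33/194 (c = -33/(-194) = -33*(-1/194) = 33/194 ≈ 0.17010)
d = -5831639/3492 (d = -202*(33/194 + (177/(-72) + 95/9)) = -202*(33/194 + (177*(-1/72) + 95*(1/9))) = -202*(33/194 + (-59/24 + 95/9)) = -202*(33/194 + 583/72) = -202*57739/6984 = -5831639/3492 ≈ -1670.0)
((-34)**3 + 144658)*(d - 45625) = ((-34)**3 + 144658)*(-5831639/3492 - 45625) = (-39304 + 144658)*(-165154139/3492) = 105354*(-165154139/3492) = -966647175567/194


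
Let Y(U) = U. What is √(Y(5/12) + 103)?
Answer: √3723/6 ≈ 10.169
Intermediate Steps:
√(Y(5/12) + 103) = √(5/12 + 103) = √(1241/12) = √3723/6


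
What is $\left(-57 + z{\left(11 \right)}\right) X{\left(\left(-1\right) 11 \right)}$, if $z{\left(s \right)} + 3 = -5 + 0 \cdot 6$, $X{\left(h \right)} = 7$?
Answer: $-455$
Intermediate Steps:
$z{\left(s \right)} = -8$ ($z{\left(s \right)} = -3 + \left(-5 + 0 \cdot 6\right) = -3 + \left(-5 + 0\right) = -3 - 5 = -8$)
$\left(-57 + z{\left(11 \right)}\right) X{\left(\left(-1\right) 11 \right)} = \left(-57 - 8\right) 7 = \left(-65\right) 7 = -455$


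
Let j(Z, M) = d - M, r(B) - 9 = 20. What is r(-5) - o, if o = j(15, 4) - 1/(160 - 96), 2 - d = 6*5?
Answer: 3905/64 ≈ 61.016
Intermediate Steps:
r(B) = 29 (r(B) = 9 + 20 = 29)
d = -28 (d = 2 - 6*5 = 2 - 1*30 = 2 - 30 = -28)
j(Z, M) = -28 - M
o = -2049/64 (o = (-28 - 1*4) - 1/(160 - 96) = (-28 - 4) - 1/64 = -32 - 1*1/64 = -32 - 1/64 = -2049/64 ≈ -32.016)
r(-5) - o = 29 - 1*(-2049/64) = 29 + 2049/64 = 3905/64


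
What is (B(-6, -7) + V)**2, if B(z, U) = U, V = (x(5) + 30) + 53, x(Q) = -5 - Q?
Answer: 4356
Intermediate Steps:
V = 73 (V = ((-5 - 1*5) + 30) + 53 = ((-5 - 5) + 30) + 53 = (-10 + 30) + 53 = 20 + 53 = 73)
(B(-6, -7) + V)**2 = (-7 + 73)**2 = 66**2 = 4356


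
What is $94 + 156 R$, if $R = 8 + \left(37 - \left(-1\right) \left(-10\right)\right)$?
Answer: $5554$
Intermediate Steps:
$R = 35$ ($R = 8 + \left(37 - 10\right) = 8 + 27 = 35$)
$94 + 156 R = 94 + 156 \cdot 35 = 94 + 5460 = 5554$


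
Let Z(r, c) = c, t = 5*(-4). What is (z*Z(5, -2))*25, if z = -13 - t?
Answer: -350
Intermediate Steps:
t = -20
z = 7 (z = -13 - 1*(-20) = -13 + 20 = 7)
(z*Z(5, -2))*25 = (7*(-2))*25 = -14*25 = -350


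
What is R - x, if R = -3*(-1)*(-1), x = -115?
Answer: 112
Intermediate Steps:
R = -3 (R = 3*(-1) = -3)
R - x = -3 - 1*(-115) = -3 + 115 = 112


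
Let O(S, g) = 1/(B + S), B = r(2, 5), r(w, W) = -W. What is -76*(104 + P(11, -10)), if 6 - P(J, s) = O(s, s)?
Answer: -125476/15 ≈ -8365.1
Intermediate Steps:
B = -5 (B = -1*5 = -5)
O(S, g) = 1/(-5 + S)
P(J, s) = 6 - 1/(-5 + s)
-76*(104 + P(11, -10)) = -76*(104 + (-31 + 6*(-10))/(-5 - 10)) = -76*(104 + (-31 - 60)/(-15)) = -76*(104 - 1/15*(-91)) = -76*(104 + 91/15) = -76*1651/15 = -125476/15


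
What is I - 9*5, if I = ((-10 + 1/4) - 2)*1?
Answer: -227/4 ≈ -56.750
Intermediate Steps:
I = -47/4 (I = ((-10 + ¼) - 2)*1 = (-39/4 - 2)*1 = -47/4*1 = -47/4 ≈ -11.750)
I - 9*5 = -47/4 - 9*5 = -47/4 - 45 = -227/4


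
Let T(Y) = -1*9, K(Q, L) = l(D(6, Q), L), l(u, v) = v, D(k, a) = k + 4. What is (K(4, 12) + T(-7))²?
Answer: 9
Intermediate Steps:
D(k, a) = 4 + k
K(Q, L) = L
T(Y) = -9
(K(4, 12) + T(-7))² = (12 - 9)² = 3² = 9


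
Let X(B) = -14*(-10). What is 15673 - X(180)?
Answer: 15533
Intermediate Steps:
X(B) = 140
15673 - X(180) = 15673 - 1*140 = 15673 - 140 = 15533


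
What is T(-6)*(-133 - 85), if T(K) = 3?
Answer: -654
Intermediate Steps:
T(-6)*(-133 - 85) = 3*(-133 - 85) = 3*(-218) = -654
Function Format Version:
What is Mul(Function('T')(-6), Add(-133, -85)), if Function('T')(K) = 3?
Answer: -654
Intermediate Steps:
Mul(Function('T')(-6), Add(-133, -85)) = Mul(3, Add(-133, -85)) = Mul(3, -218) = -654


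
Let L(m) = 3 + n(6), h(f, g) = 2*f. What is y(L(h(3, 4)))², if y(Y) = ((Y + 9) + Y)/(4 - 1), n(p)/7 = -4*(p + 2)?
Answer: 187489/9 ≈ 20832.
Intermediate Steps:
n(p) = -56 - 28*p (n(p) = 7*(-4*(p + 2)) = 7*(-4*(2 + p)) = 7*(-8 - 4*p) = -56 - 28*p)
L(m) = -221 (L(m) = 3 + (-56 - 28*6) = 3 + (-56 - 168) = 3 - 224 = -221)
y(Y) = 3 + 2*Y/3 (y(Y) = ((9 + Y) + Y)/3 = (9 + 2*Y)*(⅓) = 3 + 2*Y/3)
y(L(h(3, 4)))² = (3 + (⅔)*(-221))² = (3 - 442/3)² = (-433/3)² = 187489/9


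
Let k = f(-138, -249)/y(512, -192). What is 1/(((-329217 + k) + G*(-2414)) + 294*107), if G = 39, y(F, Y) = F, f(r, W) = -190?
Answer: -256/100327775 ≈ -2.5516e-6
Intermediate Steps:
k = -95/256 (k = -190/512 = -190*1/512 = -95/256 ≈ -0.37109)
1/(((-329217 + k) + G*(-2414)) + 294*107) = 1/(((-329217 - 95/256) + 39*(-2414)) + 294*107) = 1/((-84279647/256 - 94146) + 31458) = 1/(-108381023/256 + 31458) = 1/(-100327775/256) = -256/100327775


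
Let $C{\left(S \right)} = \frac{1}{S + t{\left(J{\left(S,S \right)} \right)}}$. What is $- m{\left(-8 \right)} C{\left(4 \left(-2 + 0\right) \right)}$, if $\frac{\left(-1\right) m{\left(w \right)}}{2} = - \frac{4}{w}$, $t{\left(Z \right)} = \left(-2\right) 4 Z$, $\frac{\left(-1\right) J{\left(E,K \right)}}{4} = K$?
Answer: $- \frac{1}{264} \approx -0.0037879$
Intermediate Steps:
$J{\left(E,K \right)} = - 4 K$
$t{\left(Z \right)} = - 8 Z$
$m{\left(w \right)} = \frac{8}{w}$ ($m{\left(w \right)} = - 2 \left(- \frac{4}{w}\right) = \frac{8}{w}$)
$C{\left(S \right)} = \frac{1}{33 S}$ ($C{\left(S \right)} = \frac{1}{S - 8 \left(- 4 S\right)} = \frac{1}{S + 32 S} = \frac{1}{33 S}$)
$- m{\left(-8 \right)} C{\left(4 \left(-2 + 0\right) \right)} = - \frac{8}{-8} \frac{1}{33 \cdot 4 \left(-2 + 0\right)} = - \frac{8 \left(-1\right)}{8} \frac{1}{33 \cdot 4 \left(-2\right)} = \left(-1\right) \left(-1\right) \frac{1}{33 \left(-8\right)} = 1 \cdot \frac{1}{33} \left(- \frac{1}{8}\right) = 1 \left(- \frac{1}{264}\right) = - \frac{1}{264}$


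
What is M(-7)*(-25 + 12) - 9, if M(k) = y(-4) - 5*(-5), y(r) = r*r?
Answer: -542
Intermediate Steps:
y(r) = r**2
M(k) = 41 (M(k) = (-4)**2 - 5*(-5) = 16 + 25 = 41)
M(-7)*(-25 + 12) - 9 = 41*(-25 + 12) - 9 = 41*(-13) - 9 = -533 - 9 = -542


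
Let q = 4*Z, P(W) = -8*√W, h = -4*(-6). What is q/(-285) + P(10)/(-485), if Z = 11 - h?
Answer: 52/285 + 8*√10/485 ≈ 0.23462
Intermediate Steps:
h = 24
Z = -13 (Z = 11 - 1*24 = 11 - 24 = -13)
q = -52 (q = 4*(-13) = -52)
q/(-285) + P(10)/(-485) = -52/(-285) - 8*√10/(-485) = -52*(-1/285) - 8*√10*(-1/485) = 52/285 + 8*√10/485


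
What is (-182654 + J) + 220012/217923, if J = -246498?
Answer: -93521871284/217923 ≈ -4.2915e+5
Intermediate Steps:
(-182654 + J) + 220012/217923 = (-182654 - 246498) + 220012/217923 = -429152 + 220012*(1/217923) = -429152 + 220012/217923 = -93521871284/217923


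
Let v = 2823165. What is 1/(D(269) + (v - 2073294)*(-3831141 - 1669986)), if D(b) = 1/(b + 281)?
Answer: -550/2268824582539349 ≈ -2.4242e-13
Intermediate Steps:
D(b) = 1/(281 + b)
1/(D(269) + (v - 2073294)*(-3831141 - 1669986)) = 1/(1/(281 + 269) + (2823165 - 2073294)*(-3831141 - 1669986)) = 1/(1/550 + 749871*(-5501127)) = 1/(1/550 - 4125135604617) = 1/(-2268824582539349/550) = -550/2268824582539349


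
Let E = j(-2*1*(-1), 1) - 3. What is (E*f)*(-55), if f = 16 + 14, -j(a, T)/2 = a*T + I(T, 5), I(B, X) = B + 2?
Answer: 21450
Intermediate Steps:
I(B, X) = 2 + B
j(a, T) = -4 - 2*T - 2*T*a (j(a, T) = -2*(a*T + (2 + T)) = -2*(T*a + (2 + T)) = -2*(2 + T + T*a) = -4 - 2*T - 2*T*a)
f = 30
E = -13 (E = (-4 - 2*1 - 2*1*-2*1*(-1)) - 3 = (-4 - 2 - 2*1*(-2*(-1))) - 3 = (-4 - 2 - 2*1*2) - 3 = (-4 - 2 - 4) - 3 = -10 - 3 = -13)
(E*f)*(-55) = -13*30*(-55) = -390*(-55) = 21450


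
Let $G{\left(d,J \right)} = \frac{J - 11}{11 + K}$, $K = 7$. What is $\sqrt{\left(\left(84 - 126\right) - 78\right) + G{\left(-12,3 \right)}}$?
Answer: $\frac{2 i \sqrt{271}}{3} \approx 10.975 i$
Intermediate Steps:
$G{\left(d,J \right)} = - \frac{11}{18} + \frac{J}{18}$ ($G{\left(d,J \right)} = \frac{J - 11}{11 + 7} = \frac{-11 + J}{18} = \left(-11 + J\right) \frac{1}{18} = - \frac{11}{18} + \frac{J}{18}$)
$\sqrt{\left(\left(84 - 126\right) - 78\right) + G{\left(-12,3 \right)}} = \sqrt{\left(\left(84 - 126\right) - 78\right) + \left(- \frac{11}{18} + \frac{1}{18} \cdot 3\right)} = \sqrt{\left(-42 - 78\right) + \left(- \frac{11}{18} + \frac{1}{6}\right)} = \sqrt{-120 - \frac{4}{9}} = \sqrt{- \frac{1084}{9}} = \frac{2 i \sqrt{271}}{3}$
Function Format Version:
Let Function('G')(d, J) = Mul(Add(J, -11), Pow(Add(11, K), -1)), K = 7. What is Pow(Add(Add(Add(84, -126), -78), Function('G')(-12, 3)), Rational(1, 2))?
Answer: Mul(Rational(2, 3), I, Pow(271, Rational(1, 2))) ≈ Mul(10.975, I)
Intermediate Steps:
Function('G')(d, J) = Add(Rational(-11, 18), Mul(Rational(1, 18), J)) (Function('G')(d, J) = Mul(Add(J, -11), Pow(Add(11, 7), -1)) = Mul(Add(-11, J), Pow(18, -1)) = Mul(Add(-11, J), Rational(1, 18)) = Add(Rational(-11, 18), Mul(Rational(1, 18), J)))
Pow(Add(Add(Add(84, -126), -78), Function('G')(-12, 3)), Rational(1, 2)) = Pow(Add(Add(Add(84, -126), -78), Add(Rational(-11, 18), Mul(Rational(1, 18), 3))), Rational(1, 2)) = Pow(Add(Add(-42, -78), Add(Rational(-11, 18), Rational(1, 6))), Rational(1, 2)) = Pow(Add(-120, Rational(-4, 9)), Rational(1, 2)) = Pow(Rational(-1084, 9), Rational(1, 2)) = Mul(Rational(2, 3), I, Pow(271, Rational(1, 2)))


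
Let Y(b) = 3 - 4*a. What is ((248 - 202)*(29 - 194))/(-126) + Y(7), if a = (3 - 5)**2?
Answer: 992/21 ≈ 47.238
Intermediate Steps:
a = 4 (a = (-2)**2 = 4)
Y(b) = -13 (Y(b) = 3 - 4*4 = 3 - 16 = -13)
((248 - 202)*(29 - 194))/(-126) + Y(7) = ((248 - 202)*(29 - 194))/(-126) - 13 = -23*(-165)/63 - 13 = -1/126*(-7590) - 13 = 1265/21 - 13 = 992/21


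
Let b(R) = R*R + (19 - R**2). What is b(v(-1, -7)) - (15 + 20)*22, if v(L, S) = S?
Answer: -751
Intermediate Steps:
b(R) = 19 (b(R) = R**2 + (19 - R**2) = 19)
b(v(-1, -7)) - (15 + 20)*22 = 19 - (15 + 20)*22 = 19 - 35*22 = 19 - 1*770 = 19 - 770 = -751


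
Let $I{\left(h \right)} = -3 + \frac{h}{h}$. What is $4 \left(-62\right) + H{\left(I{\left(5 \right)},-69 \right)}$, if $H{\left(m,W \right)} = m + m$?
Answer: $-252$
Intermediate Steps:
$I{\left(h \right)} = -2$ ($I{\left(h \right)} = -3 + 1 = -2$)
$H{\left(m,W \right)} = 2 m$
$4 \left(-62\right) + H{\left(I{\left(5 \right)},-69 \right)} = 4 \left(-62\right) + 2 \left(-2\right) = -248 - 4 = -252$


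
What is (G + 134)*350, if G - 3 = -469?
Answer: -116200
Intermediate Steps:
G = -466 (G = 3 - 469 = -466)
(G + 134)*350 = (-466 + 134)*350 = -332*350 = -116200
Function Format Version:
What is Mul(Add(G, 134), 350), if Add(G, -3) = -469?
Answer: -116200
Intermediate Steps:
G = -466 (G = Add(3, -469) = -466)
Mul(Add(G, 134), 350) = Mul(Add(-466, 134), 350) = Mul(-332, 350) = -116200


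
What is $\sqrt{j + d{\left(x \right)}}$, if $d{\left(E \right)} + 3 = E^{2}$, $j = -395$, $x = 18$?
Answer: $i \sqrt{74} \approx 8.6023 i$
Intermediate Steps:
$d{\left(E \right)} = -3 + E^{2}$
$\sqrt{j + d{\left(x \right)}} = \sqrt{-395 - \left(3 - 18^{2}\right)} = \sqrt{-395 + \left(-3 + 324\right)} = \sqrt{-395 + 321} = \sqrt{-74} = i \sqrt{74}$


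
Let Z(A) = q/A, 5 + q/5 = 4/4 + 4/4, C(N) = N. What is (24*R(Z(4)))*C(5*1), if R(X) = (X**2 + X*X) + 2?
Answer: 3615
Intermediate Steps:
q = -15 (q = -25 + 5*(4/4 + 4/4) = -25 + 5*(4*(1/4) + 4*(1/4)) = -25 + 5*(1 + 1) = -25 + 5*2 = -25 + 10 = -15)
Z(A) = -15/A
R(X) = 2 + 2*X**2 (R(X) = (X**2 + X**2) + 2 = 2*X**2 + 2 = 2 + 2*X**2)
(24*R(Z(4)))*C(5*1) = (24*(2 + 2*(-15/4)**2))*(5*1) = (24*(2 + 2*(-15*1/4)**2))*5 = (24*(2 + 2*(-15/4)**2))*5 = (24*(2 + 2*(225/16)))*5 = (24*(2 + 225/8))*5 = (24*(241/8))*5 = 723*5 = 3615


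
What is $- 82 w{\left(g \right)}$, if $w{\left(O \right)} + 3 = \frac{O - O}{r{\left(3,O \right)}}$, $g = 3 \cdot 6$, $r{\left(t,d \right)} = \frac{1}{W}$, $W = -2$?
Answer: $246$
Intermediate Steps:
$r{\left(t,d \right)} = - \frac{1}{2}$ ($r{\left(t,d \right)} = \frac{1}{-2} = - \frac{1}{2}$)
$g = 18$
$w{\left(O \right)} = -3$ ($w{\left(O \right)} = -3 + \frac{O - O}{- \frac{1}{2}} = -3 + 0 \left(-2\right) = -3 + 0 = -3$)
$- 82 w{\left(g \right)} = \left(-82\right) \left(-3\right) = 246$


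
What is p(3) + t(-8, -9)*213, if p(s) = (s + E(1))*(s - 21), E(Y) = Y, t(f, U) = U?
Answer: -1989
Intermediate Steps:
p(s) = (1 + s)*(-21 + s) (p(s) = (s + 1)*(s - 21) = (1 + s)*(-21 + s))
p(3) + t(-8, -9)*213 = (-21 + 3² - 20*3) - 9*213 = (-21 + 9 - 60) - 1917 = -72 - 1917 = -1989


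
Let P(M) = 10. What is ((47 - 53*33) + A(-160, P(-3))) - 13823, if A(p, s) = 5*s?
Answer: -15475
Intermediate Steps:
((47 - 53*33) + A(-160, P(-3))) - 13823 = ((47 - 53*33) + 5*10) - 13823 = ((47 - 1749) + 50) - 13823 = (-1702 + 50) - 13823 = -1652 - 13823 = -15475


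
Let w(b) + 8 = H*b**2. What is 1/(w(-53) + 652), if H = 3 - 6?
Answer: -1/7783 ≈ -0.00012849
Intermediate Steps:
H = -3 (H = 3 - 1*6 = 3 - 6 = -3)
w(b) = -8 - 3*b**2
1/(w(-53) + 652) = 1/((-8 - 3*(-53)**2) + 652) = 1/((-8 - 3*2809) + 652) = 1/((-8 - 8427) + 652) = 1/(-8435 + 652) = 1/(-7783) = -1/7783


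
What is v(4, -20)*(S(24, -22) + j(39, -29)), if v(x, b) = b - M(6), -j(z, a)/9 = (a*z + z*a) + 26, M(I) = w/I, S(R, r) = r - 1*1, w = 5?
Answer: -2512625/6 ≈ -4.1877e+5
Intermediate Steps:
S(R, r) = -1 + r (S(R, r) = r - 1 = -1 + r)
M(I) = 5/I
j(z, a) = -234 - 18*a*z (j(z, a) = -9*((a*z + z*a) + 26) = -9*((a*z + a*z) + 26) = -9*(2*a*z + 26) = -9*(26 + 2*a*z) = -234 - 18*a*z)
v(x, b) = -5/6 + b (v(x, b) = b - 5/6 = -5/6 + b)
v(4, -20)*(S(24, -22) + j(39, -29)) = (-5/6 - 20)*((-1 - 22) + (-234 - 18*(-29)*39)) = -125*(-23 + (-234 + 20358))/6 = -125*(-23 + 20124)/6 = -125/6*20101 = -2512625/6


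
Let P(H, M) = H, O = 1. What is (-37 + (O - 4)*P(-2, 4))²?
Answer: 961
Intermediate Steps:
(-37 + (O - 4)*P(-2, 4))² = (-37 + (1 - 4)*(-2))² = (-37 - 3*(-2))² = (-37 + 6)² = (-31)² = 961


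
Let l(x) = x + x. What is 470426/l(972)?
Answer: 235213/972 ≈ 241.99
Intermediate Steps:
l(x) = 2*x
470426/l(972) = 470426/((2*972)) = 470426/1944 = 470426*(1/1944) = 235213/972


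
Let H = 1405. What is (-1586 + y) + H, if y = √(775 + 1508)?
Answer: -181 + √2283 ≈ -133.22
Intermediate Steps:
y = √2283 ≈ 47.781
(-1586 + y) + H = (-1586 + √2283) + 1405 = -181 + √2283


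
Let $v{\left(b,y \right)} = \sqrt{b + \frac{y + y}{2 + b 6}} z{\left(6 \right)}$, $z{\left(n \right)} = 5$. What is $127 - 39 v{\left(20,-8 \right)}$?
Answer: $127 - \frac{390 \sqrt{18483}}{61} \approx -742.2$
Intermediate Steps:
$v{\left(b,y \right)} = 5 \sqrt{b + \frac{2 y}{2 + 6 b}}$ ($v{\left(b,y \right)} = \sqrt{b + \frac{y + y}{2 + b 6}} \cdot 5 = \sqrt{b + \frac{2 y}{2 + 6 b}} 5 = 5 \sqrt{b + \frac{2 y}{2 + 6 b}}$)
$127 - 39 v{\left(20,-8 \right)} = 127 - 39 \cdot 5 \sqrt{\frac{-8 + 20 \left(1 + 3 \cdot 20\right)}{1 + 3 \cdot 20}} = 127 - 39 \cdot 5 \sqrt{\frac{-8 + 20 \left(1 + 60\right)}{1 + 60}} = 127 - 39 \cdot 5 \sqrt{\frac{-8 + 20 \cdot 61}{61}} = 127 - 39 \cdot 5 \sqrt{\frac{-8 + 1220}{61}} = 127 - 39 \cdot 5 \sqrt{\frac{1}{61} \cdot 1212} = 127 - 39 \cdot 5 \sqrt{\frac{1212}{61}} = 127 - 39 \cdot 5 \frac{2 \sqrt{18483}}{61} = 127 - 39 \frac{10 \sqrt{18483}}{61} = 127 - \frac{390 \sqrt{18483}}{61}$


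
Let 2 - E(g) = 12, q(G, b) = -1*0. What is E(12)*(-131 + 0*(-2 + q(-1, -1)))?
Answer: 1310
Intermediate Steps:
q(G, b) = 0
E(g) = -10 (E(g) = 2 - 1*12 = 2 - 12 = -10)
E(12)*(-131 + 0*(-2 + q(-1, -1))) = -10*(-131 + 0*(-2 + 0)) = -10*(-131 + 0*(-2)) = -10*(-131 + 0) = -10*(-131) = 1310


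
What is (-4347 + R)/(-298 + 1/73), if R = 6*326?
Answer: 58181/7251 ≈ 8.0239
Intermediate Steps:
R = 1956
(-4347 + R)/(-298 + 1/73) = (-4347 + 1956)/(-298 + 1/73) = -2391/(-298 + 1/73) = -2391/(-21753/73) = -2391*(-73/21753) = 58181/7251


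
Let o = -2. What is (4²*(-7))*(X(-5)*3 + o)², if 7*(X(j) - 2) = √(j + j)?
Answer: -11104/7 - 384*I*√10 ≈ -1586.3 - 1214.3*I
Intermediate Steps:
X(j) = 2 + √2*√j/7 (X(j) = 2 + √(j + j)/7 = 2 + √(2*j)/7 = 2 + (√2*√j)/7 = 2 + √2*√j/7)
(4²*(-7))*(X(-5)*3 + o)² = (4²*(-7))*((2 + √2*√(-5)/7)*3 - 2)² = (16*(-7))*((2 + √2*(I*√5)/7)*3 - 2)² = -112*((2 + I*√10/7)*3 - 2)² = -112*((6 + 3*I*√10/7) - 2)² = -112*(4 + 3*I*√10/7)²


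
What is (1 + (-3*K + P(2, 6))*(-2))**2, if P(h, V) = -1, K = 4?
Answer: 729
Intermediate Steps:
(1 + (-3*K + P(2, 6))*(-2))**2 = (1 + (-3*4 - 1)*(-2))**2 = (1 + (-12 - 1)*(-2))**2 = (1 - 13*(-2))**2 = (1 + 26)**2 = 27**2 = 729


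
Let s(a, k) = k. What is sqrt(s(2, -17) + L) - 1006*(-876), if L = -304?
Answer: 881256 + I*sqrt(321) ≈ 8.8126e+5 + 17.916*I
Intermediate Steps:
sqrt(s(2, -17) + L) - 1006*(-876) = sqrt(-17 - 304) - 1006*(-876) = sqrt(-321) + 881256 = I*sqrt(321) + 881256 = 881256 + I*sqrt(321)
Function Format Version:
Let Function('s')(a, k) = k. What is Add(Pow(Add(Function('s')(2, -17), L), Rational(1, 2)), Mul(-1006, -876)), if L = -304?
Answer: Add(881256, Mul(I, Pow(321, Rational(1, 2)))) ≈ Add(8.8126e+5, Mul(17.916, I))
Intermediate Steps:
Add(Pow(Add(Function('s')(2, -17), L), Rational(1, 2)), Mul(-1006, -876)) = Add(Pow(Add(-17, -304), Rational(1, 2)), Mul(-1006, -876)) = Add(Pow(-321, Rational(1, 2)), 881256) = Add(Mul(I, Pow(321, Rational(1, 2))), 881256) = Add(881256, Mul(I, Pow(321, Rational(1, 2))))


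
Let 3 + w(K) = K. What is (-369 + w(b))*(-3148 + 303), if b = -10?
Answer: 1086790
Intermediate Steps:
w(K) = -3 + K
(-369 + w(b))*(-3148 + 303) = (-369 + (-3 - 10))*(-3148 + 303) = (-369 - 13)*(-2845) = -382*(-2845) = 1086790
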